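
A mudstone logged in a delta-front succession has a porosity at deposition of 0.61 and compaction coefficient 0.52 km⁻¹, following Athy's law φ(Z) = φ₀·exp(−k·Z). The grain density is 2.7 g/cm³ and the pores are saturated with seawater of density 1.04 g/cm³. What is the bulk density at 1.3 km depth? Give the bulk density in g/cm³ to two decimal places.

Porosity at depth: φ = 0.61·exp(−0.52×1.3) = 0.61×0.5086 = 0.3103
Bulk density: ρ_b = (1−φ)ρ_g + φ·ρ_f = 0.6897×2.7 + 0.3103×1.04
       = 1.862 + 0.323 = 2.185 g/cm³

2.18 g/cm³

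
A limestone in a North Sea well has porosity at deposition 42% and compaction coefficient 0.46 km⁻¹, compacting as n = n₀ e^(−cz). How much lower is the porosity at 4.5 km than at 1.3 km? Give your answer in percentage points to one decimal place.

17.8 percentage points

n(1.3) = 0.42·e^(−0.46×1.3) = 0.2310
n(4.5) = 0.42·e^(−0.46×4.5) = 0.0530
Δn = 0.2310 − 0.0530 = 0.1780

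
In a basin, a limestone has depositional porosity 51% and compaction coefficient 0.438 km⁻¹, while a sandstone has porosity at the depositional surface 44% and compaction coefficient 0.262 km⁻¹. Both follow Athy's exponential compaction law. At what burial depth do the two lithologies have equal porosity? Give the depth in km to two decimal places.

Set n₀ₐ e^(−cₐZ) = n₀ᵦ e^(−cᵦZ) ⇒ ln(n₀ₐ/n₀ᵦ) = (cₐ − cᵦ)·Z
Z = ln(0.51/0.44) / (0.438 − 0.262) = 0.1476 / 0.176 = 0.839 km

0.84 km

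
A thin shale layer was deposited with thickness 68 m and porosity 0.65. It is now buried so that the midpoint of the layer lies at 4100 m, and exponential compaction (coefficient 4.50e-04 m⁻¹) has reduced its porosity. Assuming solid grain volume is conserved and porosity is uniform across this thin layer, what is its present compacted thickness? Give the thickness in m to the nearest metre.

27 m

Working in km (1 km = 1000 m; β in km⁻¹ = β in m⁻¹ × 1000):
Porosity at 4.1 km: phi = 0.65·exp(−0.45×4.1) = 0.1027
Solid-volume conservation: h(1−phi) = h₀(1−phi₀) ⇒ h = h₀·(1−phi₀)/(1−phi)
h = 0.068 × (1 − 0.65)/(1 − 0.1027) = 0.068 × 0.3901 = 0.0265 km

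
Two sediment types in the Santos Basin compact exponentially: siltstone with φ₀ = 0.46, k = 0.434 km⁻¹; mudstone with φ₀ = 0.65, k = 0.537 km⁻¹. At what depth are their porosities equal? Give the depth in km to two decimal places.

Set φ₀ₐ e^(−kₐd) = φ₀ᵦ e^(−kᵦd) ⇒ ln(φ₀ₐ/φ₀ᵦ) = (kₐ − kᵦ)·d
d = ln(0.46/0.65) / (0.434 − 0.537) = -0.3457 / -0.103 = 3.357 km

3.36 km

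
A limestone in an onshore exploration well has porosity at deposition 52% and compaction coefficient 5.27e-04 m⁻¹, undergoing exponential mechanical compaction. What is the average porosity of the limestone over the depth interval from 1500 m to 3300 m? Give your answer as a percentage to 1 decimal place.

15.2%

Working in km (1 km = 1000 m; k in km⁻¹ = k in m⁻¹ × 1000):
⟨n⟩ = (1/(Z₂−Z₁)) ∫ n₀ e^(−kZ) dZ = n₀·(e^(−k·Z₁) − e^(−k·Z₂)) / (k·(Z₂−Z₁))
e^(−0.527×1.5) = 0.4536; e^(−0.527×3.3) = 0.1757
⟨n⟩ = 0.52 × (0.4536 − 0.1757) / (0.527 × 1.8) = 0.52 × 0.2930 = 0.1524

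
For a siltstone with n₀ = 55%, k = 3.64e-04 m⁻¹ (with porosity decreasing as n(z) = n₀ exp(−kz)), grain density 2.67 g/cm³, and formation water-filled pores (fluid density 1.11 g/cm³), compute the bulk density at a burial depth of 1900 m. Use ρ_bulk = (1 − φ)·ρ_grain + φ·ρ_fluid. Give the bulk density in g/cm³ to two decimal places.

Working in km (1 km = 1000 m; k in km⁻¹ = k in m⁻¹ × 1000):
Porosity at depth: n = 0.55·exp(−0.364×1.9) = 0.55×0.5008 = 0.2754
Bulk density: ρ_b = (1−n)ρ_g + n·ρ_f = 0.7246×2.67 + 0.2754×1.11
       = 1.935 + 0.306 = 2.240 g/cm³

2.24 g/cm³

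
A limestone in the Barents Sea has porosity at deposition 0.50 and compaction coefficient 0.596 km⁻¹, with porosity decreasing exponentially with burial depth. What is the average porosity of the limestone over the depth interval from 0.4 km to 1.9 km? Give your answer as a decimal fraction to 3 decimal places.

⟨φ⟩ = (1/(d₂−d₁)) ∫ φ₀ e^(−cd) dd = φ₀·(e^(−c·d₁) − e^(−c·d₂)) / (c·(d₂−d₁))
e^(−0.596×0.4) = 0.7879; e^(−0.596×1.9) = 0.3223
⟨φ⟩ = 0.5 × (0.7879 − 0.3223) / (0.596 × 1.5) = 0.5 × 0.5208 = 0.2604

0.260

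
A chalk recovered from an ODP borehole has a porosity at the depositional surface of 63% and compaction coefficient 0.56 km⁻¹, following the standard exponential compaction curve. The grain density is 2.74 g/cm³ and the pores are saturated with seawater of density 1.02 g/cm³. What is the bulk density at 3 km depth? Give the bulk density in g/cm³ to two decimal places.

2.54 g/cm³

Porosity at depth: n = 0.63·exp(−0.56×3) = 0.63×0.1864 = 0.1174
Bulk density: ρ_b = (1−n)ρ_g + n·ρ_f = 0.8826×2.74 + 0.1174×1.02
       = 2.418 + 0.120 = 2.538 g/cm³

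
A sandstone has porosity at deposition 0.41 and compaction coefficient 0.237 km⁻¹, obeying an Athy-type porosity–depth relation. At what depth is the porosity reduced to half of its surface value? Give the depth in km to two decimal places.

2.92 km

n/n₀ = 1/2 ⇒ exp(−k·d) = 1/2 ⇒ d = ln(2) / k
d = 0.6931 / 0.237 = 2.925 km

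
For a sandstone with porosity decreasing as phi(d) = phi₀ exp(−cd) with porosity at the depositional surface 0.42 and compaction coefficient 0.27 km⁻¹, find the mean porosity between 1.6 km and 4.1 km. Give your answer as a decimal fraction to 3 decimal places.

⟨phi⟩ = (1/(d₂−d₁)) ∫ phi₀ e^(−cd) dd = phi₀·(e^(−c·d₁) − e^(−c·d₂)) / (c·(d₂−d₁))
e^(−0.27×1.6) = 0.6492; e^(−0.27×4.1) = 0.3305
⟨phi⟩ = 0.42 × (0.6492 − 0.3305) / (0.27 × 2.5) = 0.42 × 0.4721 = 0.1983

0.198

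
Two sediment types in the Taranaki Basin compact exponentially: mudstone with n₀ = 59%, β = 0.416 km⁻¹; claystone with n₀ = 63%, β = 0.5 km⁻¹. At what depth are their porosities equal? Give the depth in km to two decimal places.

Set n₀ₐ e^(−βₐZ) = n₀ᵦ e^(−βᵦZ) ⇒ ln(n₀ₐ/n₀ᵦ) = (βₐ − βᵦ)·Z
Z = ln(0.59/0.63) / (0.416 − 0.5) = -0.0656 / -0.084 = 0.781 km

0.78 km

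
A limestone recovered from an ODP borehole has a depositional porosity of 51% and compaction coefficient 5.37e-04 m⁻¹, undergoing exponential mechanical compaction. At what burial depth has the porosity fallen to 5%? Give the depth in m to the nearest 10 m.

Working in km (1 km = 1000 m; c in km⁻¹ = c in m⁻¹ × 1000):
Invert Athy's law: Z = ln(phi₀/phi) / c
Z = ln(0.51/0.05) / 0.537 = ln(10.2) / 0.537 = 2.3224 / 0.537 = 4.325 km

4320 m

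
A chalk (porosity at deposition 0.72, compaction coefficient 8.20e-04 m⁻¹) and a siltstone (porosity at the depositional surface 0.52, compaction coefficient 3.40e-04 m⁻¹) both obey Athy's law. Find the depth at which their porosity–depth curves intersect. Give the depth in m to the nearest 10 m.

Working in km (1 km = 1000 m; k in km⁻¹ = k in m⁻¹ × 1000):
Set n₀ₐ e^(−kₐZ) = n₀ᵦ e^(−kᵦZ) ⇒ ln(n₀ₐ/n₀ᵦ) = (kₐ − kᵦ)·Z
Z = ln(0.72/0.52) / (0.82 − 0.34) = 0.3254 / 0.48 = 0.678 km

680 m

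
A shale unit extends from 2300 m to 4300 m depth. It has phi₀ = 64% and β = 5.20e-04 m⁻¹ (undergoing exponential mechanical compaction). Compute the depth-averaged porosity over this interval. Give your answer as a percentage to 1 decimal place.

Working in km (1 km = 1000 m; β in km⁻¹ = β in m⁻¹ × 1000):
⟨phi⟩ = (1/(Z₂−Z₁)) ∫ phi₀ e^(−βZ) dZ = phi₀·(e^(−β·Z₁) − e^(−β·Z₂)) / (β·(Z₂−Z₁))
e^(−0.52×2.3) = 0.3024; e^(−0.52×4.3) = 0.1069
⟨phi⟩ = 0.64 × (0.3024 − 0.1069) / (0.52 × 2) = 0.64 × 0.1880 = 0.1203

12.0%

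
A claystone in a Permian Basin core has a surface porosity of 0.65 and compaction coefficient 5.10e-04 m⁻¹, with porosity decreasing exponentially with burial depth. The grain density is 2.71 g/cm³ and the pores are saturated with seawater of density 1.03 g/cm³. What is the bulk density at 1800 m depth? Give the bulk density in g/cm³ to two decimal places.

2.27 g/cm³

Working in km (1 km = 1000 m; k in km⁻¹ = k in m⁻¹ × 1000):
Porosity at depth: n = 0.65·exp(−0.51×1.8) = 0.65×0.3993 = 0.2596
Bulk density: ρ_b = (1−n)ρ_g + n·ρ_f = 0.7404×2.71 + 0.2596×1.03
       = 2.007 + 0.267 = 2.274 g/cm³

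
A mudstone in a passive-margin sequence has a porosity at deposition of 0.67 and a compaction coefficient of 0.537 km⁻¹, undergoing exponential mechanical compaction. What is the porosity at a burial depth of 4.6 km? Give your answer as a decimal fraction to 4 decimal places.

φ = φ₀·exp(−k·z) = 0.67 × exp(−0.537 × 4.6) = 0.67 × exp(−2.47)
  = 0.67 × 0.0846 = 0.0567

0.0567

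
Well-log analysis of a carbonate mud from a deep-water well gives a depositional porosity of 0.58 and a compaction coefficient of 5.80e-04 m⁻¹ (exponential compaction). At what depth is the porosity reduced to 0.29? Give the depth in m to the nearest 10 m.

1200 m

Working in km (1 km = 1000 m; c in km⁻¹ = c in m⁻¹ × 1000):
Invert Athy's law: Z = ln(φ₀/φ) / c
Z = ln(0.58/0.29) / 0.58 = ln(2) / 0.58 = 0.6931 / 0.58 = 1.195 km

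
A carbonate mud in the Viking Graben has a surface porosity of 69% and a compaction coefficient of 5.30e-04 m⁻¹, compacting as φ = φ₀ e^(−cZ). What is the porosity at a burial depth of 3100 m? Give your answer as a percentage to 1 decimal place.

Working in km (1 km = 1000 m; c in km⁻¹ = c in m⁻¹ × 1000):
φ = φ₀·exp(−c·Z) = 0.69 × exp(−0.53 × 3.1) = 0.69 × exp(−1.643)
  = 0.69 × 0.1934 = 0.1334

13.3%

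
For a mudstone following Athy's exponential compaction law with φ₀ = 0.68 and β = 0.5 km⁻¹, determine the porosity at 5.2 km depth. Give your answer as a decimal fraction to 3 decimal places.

φ = φ₀·exp(−β·Z) = 0.68 × exp(−0.5 × 5.2) = 0.68 × exp(−2.6)
  = 0.68 × 0.0743 = 0.0505

0.051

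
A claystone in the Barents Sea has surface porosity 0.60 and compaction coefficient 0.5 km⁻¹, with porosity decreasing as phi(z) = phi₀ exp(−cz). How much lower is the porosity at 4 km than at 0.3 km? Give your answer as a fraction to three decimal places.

phi(0.3) = 0.6·e^(−0.5×0.3) = 0.5164
phi(4) = 0.6·e^(−0.5×4) = 0.0812
Δphi = 0.5164 − 0.0812 = 0.4352

0.435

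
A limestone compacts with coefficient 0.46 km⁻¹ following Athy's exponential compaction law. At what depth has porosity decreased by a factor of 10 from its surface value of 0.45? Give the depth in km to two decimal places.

φ/φ₀ = 1/10 ⇒ exp(−c·d) = 1/10 ⇒ d = ln(10) / c
d = 2.3026 / 0.46 = 5.006 km

5.01 km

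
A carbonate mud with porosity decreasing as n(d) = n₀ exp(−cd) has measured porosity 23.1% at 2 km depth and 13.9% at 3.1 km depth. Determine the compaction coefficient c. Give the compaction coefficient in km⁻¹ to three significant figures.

Athy: n(d) = n₀ e^(−cd) ⇒ n₁/n₂ = e^{c(d₂−d₁)} ⇒ c = ln(n₁/n₂)/(d₂−d₁)
c = ln(0.231/0.139) / (3.1 − 2) = ln(1.662) / 1.1 = 0.5079 / 1.1 = 0.4618 km⁻¹

0.462 km⁻¹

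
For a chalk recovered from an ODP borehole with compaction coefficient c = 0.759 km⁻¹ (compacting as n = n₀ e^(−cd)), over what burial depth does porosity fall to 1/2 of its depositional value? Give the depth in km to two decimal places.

n/n₀ = 1/2 ⇒ exp(−c·d) = 1/2 ⇒ d = ln(2) / c
d = 0.6931 / 0.759 = 0.913 km

0.91 km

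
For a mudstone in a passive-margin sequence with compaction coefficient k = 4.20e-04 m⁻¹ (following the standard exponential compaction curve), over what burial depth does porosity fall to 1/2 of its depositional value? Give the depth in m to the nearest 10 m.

1650 m

Working in km (1 km = 1000 m; k in km⁻¹ = k in m⁻¹ × 1000):
n/n₀ = 1/2 ⇒ exp(−k·Z) = 1/2 ⇒ Z = ln(2) / k
Z = 0.6931 / 0.42 = 1.650 km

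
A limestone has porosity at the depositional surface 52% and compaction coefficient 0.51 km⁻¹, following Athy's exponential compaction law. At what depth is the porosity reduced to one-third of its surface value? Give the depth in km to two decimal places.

φ/φ₀ = 1/3 ⇒ exp(−β·z) = 1/3 ⇒ z = ln(3) / β
z = 1.0986 / 0.51 = 2.154 km

2.15 km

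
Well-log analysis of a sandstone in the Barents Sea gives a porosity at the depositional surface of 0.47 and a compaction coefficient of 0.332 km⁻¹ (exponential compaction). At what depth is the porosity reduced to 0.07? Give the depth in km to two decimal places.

5.74 km

Invert Athy's law: d = ln(φ₀/φ) / β
d = ln(0.47/0.07) / 0.332 = ln(6.714) / 0.332 = 1.9042 / 0.332 = 5.736 km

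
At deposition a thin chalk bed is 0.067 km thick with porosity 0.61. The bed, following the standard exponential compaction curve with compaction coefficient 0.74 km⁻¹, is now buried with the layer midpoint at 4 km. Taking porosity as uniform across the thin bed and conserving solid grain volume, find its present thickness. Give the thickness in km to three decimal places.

0.027 km

Porosity at 4 km: φ = 0.61·exp(−0.74×4) = 0.0316
Solid-volume conservation: h(1−φ) = h₀(1−φ₀) ⇒ h = h₀·(1−φ₀)/(1−φ)
h = 0.067 × (1 − 0.61)/(1 − 0.0316) = 0.067 × 0.4027 = 0.0270 km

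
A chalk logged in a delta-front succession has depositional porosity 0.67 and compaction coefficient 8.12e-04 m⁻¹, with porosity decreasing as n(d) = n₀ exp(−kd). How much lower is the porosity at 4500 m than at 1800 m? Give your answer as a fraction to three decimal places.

Working in km (1 km = 1000 m; k in km⁻¹ = k in m⁻¹ × 1000):
n(1.8) = 0.67·e^(−0.812×1.8) = 0.1553
n(4.5) = 0.67·e^(−0.812×4.5) = 0.0173
Δn = 0.1553 − 0.0173 = 0.1380

0.138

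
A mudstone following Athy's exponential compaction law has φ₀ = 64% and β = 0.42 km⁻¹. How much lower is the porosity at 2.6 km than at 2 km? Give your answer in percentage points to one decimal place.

6.2 percentage points

φ(2) = 0.64·e^(−0.42×2) = 0.2763
φ(2.6) = 0.64·e^(−0.42×2.6) = 0.2147
Δφ = 0.2763 − 0.2147 = 0.0615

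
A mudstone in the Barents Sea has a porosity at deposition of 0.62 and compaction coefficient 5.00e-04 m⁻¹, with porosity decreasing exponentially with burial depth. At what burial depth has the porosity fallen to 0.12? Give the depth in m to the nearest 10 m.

Working in km (1 km = 1000 m; c in km⁻¹ = c in m⁻¹ × 1000):
Invert Athy's law: z = ln(φ₀/φ) / c
z = ln(0.62/0.12) / 0.5 = ln(5.167) / 0.5 = 1.6422 / 0.5 = 3.284 km

3280 m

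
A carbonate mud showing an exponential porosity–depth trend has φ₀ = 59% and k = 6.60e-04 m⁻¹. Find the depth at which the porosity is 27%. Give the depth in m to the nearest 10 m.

1180 m

Working in km (1 km = 1000 m; k in km⁻¹ = k in m⁻¹ × 1000):
Invert Athy's law: Z = ln(φ₀/φ) / k
Z = ln(0.59/0.27) / 0.66 = ln(2.185) / 0.66 = 0.7817 / 0.66 = 1.184 km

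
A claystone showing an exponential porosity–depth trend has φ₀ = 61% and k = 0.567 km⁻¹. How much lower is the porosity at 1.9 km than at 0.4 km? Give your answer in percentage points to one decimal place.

27.9 percentage points

φ(0.4) = 0.61·e^(−0.567×0.4) = 0.4862
φ(1.9) = 0.61·e^(−0.567×1.9) = 0.2077
Δφ = 0.4862 − 0.2077 = 0.2785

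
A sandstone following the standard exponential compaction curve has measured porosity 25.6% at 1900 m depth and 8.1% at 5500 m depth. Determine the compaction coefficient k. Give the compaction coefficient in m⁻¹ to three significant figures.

Working in km (1 km = 1000 m; k in km⁻¹ = k in m⁻¹ × 1000):
Athy: n(d) = n₀ e^(−kd) ⇒ n₁/n₂ = e^{k(d₂−d₁)} ⇒ k = ln(n₁/n₂)/(d₂−d₁)
k = ln(0.256/0.081) / (5.5 − 1.9) = ln(3.16) / 3.6 = 1.1507 / 3.6 = 0.3196 km⁻¹

0.000320 m⁻¹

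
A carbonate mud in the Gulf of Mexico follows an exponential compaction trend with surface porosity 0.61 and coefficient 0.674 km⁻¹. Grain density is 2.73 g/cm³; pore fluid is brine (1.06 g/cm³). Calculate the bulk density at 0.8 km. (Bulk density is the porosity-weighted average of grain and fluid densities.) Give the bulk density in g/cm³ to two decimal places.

2.14 g/cm³

Porosity at depth: n = 0.61·exp(−0.674×0.8) = 0.61×0.5832 = 0.3558
Bulk density: ρ_b = (1−n)ρ_g + n·ρ_f = 0.6442×2.73 + 0.3558×1.06
       = 1.759 + 0.377 = 2.136 g/cm³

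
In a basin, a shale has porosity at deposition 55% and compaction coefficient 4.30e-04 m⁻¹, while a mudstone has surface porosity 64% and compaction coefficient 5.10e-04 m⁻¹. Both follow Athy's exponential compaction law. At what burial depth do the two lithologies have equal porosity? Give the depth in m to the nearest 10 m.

1890 m

Working in km (1 km = 1000 m; k in km⁻¹ = k in m⁻¹ × 1000):
Set φ₀ₐ e^(−kₐz) = φ₀ᵦ e^(−kᵦz) ⇒ ln(φ₀ₐ/φ₀ᵦ) = (kₐ − kᵦ)·z
z = ln(0.55/0.64) / (0.43 − 0.51) = -0.1515 / -0.08 = 1.894 km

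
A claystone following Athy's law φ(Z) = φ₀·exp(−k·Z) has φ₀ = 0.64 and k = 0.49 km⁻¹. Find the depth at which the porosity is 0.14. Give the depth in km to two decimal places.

Invert Athy's law: Z = ln(φ₀/φ) / k
Z = ln(0.64/0.14) / 0.49 = ln(4.571) / 0.49 = 1.5198 / 0.49 = 3.102 km

3.10 km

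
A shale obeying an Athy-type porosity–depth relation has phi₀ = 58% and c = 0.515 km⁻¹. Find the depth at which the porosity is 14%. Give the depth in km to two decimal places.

2.76 km

Invert Athy's law: z = ln(phi₀/phi) / c
z = ln(0.58/0.14) / 0.515 = ln(4.143) / 0.515 = 1.4214 / 0.515 = 2.760 km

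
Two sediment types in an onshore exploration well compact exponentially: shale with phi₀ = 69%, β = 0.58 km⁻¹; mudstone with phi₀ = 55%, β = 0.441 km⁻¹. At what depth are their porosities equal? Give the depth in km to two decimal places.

1.63 km

Set phi₀ₐ e^(−βₐz) = phi₀ᵦ e^(−βᵦz) ⇒ ln(phi₀ₐ/phi₀ᵦ) = (βₐ − βᵦ)·z
z = ln(0.69/0.55) / (0.58 − 0.441) = 0.2268 / 0.139 = 1.631 km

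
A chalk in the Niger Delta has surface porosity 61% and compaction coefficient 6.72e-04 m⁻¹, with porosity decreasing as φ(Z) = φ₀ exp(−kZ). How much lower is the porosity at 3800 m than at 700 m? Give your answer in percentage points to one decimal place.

33.4 percentage points

Working in km (1 km = 1000 m; k in km⁻¹ = k in m⁻¹ × 1000):
φ(0.7) = 0.61·e^(−0.672×0.7) = 0.3811
φ(3.8) = 0.61·e^(−0.672×3.8) = 0.0475
Δφ = 0.3811 − 0.0475 = 0.3336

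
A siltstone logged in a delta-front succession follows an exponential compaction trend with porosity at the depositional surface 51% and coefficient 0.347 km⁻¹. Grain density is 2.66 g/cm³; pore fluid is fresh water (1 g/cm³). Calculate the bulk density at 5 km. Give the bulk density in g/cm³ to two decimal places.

Porosity at depth: φ = 0.51·exp(−0.347×5) = 0.51×0.1764 = 0.0900
Bulk density: ρ_b = (1−φ)ρ_g + φ·ρ_f = 0.9100×2.66 + 0.0900×1
       = 2.421 + 0.090 = 2.511 g/cm³

2.51 g/cm³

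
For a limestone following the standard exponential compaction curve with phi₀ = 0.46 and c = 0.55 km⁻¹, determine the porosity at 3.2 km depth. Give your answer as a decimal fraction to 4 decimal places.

phi = phi₀·exp(−c·d) = 0.46 × exp(−0.55 × 3.2) = 0.46 × exp(−1.76)
  = 0.46 × 0.1720 = 0.0791

0.0791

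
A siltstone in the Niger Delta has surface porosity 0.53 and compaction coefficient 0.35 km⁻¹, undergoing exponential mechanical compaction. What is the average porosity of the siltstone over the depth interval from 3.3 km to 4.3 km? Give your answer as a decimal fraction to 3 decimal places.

⟨φ⟩ = (1/(z₂−z₁)) ∫ φ₀ e^(−kz) dz = φ₀·(e^(−k·z₁) − e^(−k·z₂)) / (k·(z₂−z₁))
e^(−0.35×3.3) = 0.3151; e^(−0.35×4.3) = 0.2220
⟨φ⟩ = 0.53 × (0.3151 − 0.2220) / (0.35 × 1) = 0.53 × 0.2658 = 0.1409

0.141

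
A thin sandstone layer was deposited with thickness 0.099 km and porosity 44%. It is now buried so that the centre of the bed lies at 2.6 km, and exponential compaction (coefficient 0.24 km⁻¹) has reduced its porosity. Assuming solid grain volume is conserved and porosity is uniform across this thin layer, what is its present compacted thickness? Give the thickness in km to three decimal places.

Porosity at 2.6 km: n = 0.44·exp(−0.24×2.6) = 0.2358
Solid-volume conservation: h(1−n) = h₀(1−n₀) ⇒ h = h₀·(1−n₀)/(1−n)
h = 0.099 × (1 − 0.44)/(1 − 0.2358) = 0.099 × 0.7327 = 0.0725 km

0.073 km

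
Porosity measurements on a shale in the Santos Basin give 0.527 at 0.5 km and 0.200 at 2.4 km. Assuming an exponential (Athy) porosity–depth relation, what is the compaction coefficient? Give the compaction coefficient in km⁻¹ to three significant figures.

Athy: phi(z) = phi₀ e^(−cz) ⇒ phi₁/phi₂ = e^{c(z₂−z₁)} ⇒ c = ln(phi₁/phi₂)/(z₂−z₁)
c = ln(0.527/0.2) / (2.4 − 0.5) = ln(2.635) / 1.9 = 0.9689 / 1.9 = 0.5099 km⁻¹

0.510 km⁻¹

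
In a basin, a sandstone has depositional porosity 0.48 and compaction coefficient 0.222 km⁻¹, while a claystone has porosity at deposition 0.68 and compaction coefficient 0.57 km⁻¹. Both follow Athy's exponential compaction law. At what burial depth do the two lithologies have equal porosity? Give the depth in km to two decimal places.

1.00 km

Set n₀ₐ e^(−βₐd) = n₀ᵦ e^(−βᵦd) ⇒ ln(n₀ₐ/n₀ᵦ) = (βₐ − βᵦ)·d
d = ln(0.48/0.68) / (0.222 − 0.57) = -0.3483 / -0.348 = 1.001 km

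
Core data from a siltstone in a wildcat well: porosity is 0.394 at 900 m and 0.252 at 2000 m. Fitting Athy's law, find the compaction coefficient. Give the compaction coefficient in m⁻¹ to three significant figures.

0.000406 m⁻¹

Working in km (1 km = 1000 m; c in km⁻¹ = c in m⁻¹ × 1000):
Athy: phi(d) = phi₀ e^(−cd) ⇒ phi₁/phi₂ = e^{c(d₂−d₁)} ⇒ c = ln(phi₁/phi₂)/(d₂−d₁)
c = ln(0.394/0.252) / (2 − 0.9) = ln(1.563) / 1.1 = 0.4469 / 1.1 = 0.4063 km⁻¹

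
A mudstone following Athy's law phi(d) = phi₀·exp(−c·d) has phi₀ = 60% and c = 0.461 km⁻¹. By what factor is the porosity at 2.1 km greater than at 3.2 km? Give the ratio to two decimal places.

phi(d₁)/phi(d₂) = e^(−c·d₁)/e^(−c·d₂) = e^{c(d₂−d₁)}
= exp(0.461 × 1.1) = exp(0.5071) = 1.6605

1.66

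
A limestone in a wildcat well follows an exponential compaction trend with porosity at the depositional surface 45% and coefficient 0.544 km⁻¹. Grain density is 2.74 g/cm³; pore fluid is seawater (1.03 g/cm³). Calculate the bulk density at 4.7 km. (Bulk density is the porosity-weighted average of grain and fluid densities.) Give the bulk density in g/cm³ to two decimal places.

Porosity at depth: n = 0.45·exp(−0.544×4.7) = 0.45×0.0776 = 0.0349
Bulk density: ρ_b = (1−n)ρ_g + n·ρ_f = 0.9651×2.74 + 0.0349×1.03
       = 2.644 + 0.036 = 2.680 g/cm³

2.68 g/cm³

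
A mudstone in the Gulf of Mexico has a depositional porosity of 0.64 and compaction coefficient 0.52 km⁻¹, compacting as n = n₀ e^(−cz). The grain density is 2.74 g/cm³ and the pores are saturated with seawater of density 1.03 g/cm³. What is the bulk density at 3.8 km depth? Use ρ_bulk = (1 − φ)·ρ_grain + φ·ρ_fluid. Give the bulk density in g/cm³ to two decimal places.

2.59 g/cm³

Porosity at depth: n = 0.64·exp(−0.52×3.8) = 0.64×0.1386 = 0.0887
Bulk density: ρ_b = (1−n)ρ_g + n·ρ_f = 0.9113×2.74 + 0.0887×1.03
       = 2.497 + 0.091 = 2.588 g/cm³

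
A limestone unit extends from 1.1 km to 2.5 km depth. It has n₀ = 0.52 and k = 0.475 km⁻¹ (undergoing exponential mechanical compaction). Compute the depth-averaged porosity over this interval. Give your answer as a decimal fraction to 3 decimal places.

⟨n⟩ = (1/(Z₂−Z₁)) ∫ n₀ e^(−kZ) dZ = n₀·(e^(−k·Z₁) − e^(−k·Z₂)) / (k·(Z₂−Z₁))
e^(−0.475×1.1) = 0.5930; e^(−0.475×2.5) = 0.3050
⟨n⟩ = 0.52 × (0.5930 − 0.3050) / (0.475 × 1.4) = 0.52 × 0.4332 = 0.2252

0.225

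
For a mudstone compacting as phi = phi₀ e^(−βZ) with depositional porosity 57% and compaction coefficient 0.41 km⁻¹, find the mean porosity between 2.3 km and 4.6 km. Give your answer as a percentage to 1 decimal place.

14.4%

⟨phi⟩ = (1/(Z₂−Z₁)) ∫ phi₀ e^(−βZ) dZ = phi₀·(e^(−β·Z₁) − e^(−β·Z₂)) / (β·(Z₂−Z₁))
e^(−0.41×2.3) = 0.3895; e^(−0.41×4.6) = 0.1517
⟨phi⟩ = 0.57 × (0.3895 − 0.1517) / (0.41 × 2.3) = 0.57 × 0.2522 = 0.1437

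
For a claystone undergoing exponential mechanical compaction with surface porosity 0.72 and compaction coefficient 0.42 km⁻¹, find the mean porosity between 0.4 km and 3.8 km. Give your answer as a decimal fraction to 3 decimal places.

⟨n⟩ = (1/(d₂−d₁)) ∫ n₀ e^(−cd) dd = n₀·(e^(−c·d₁) − e^(−c·d₂)) / (c·(d₂−d₁))
e^(−0.42×0.4) = 0.8454; e^(−0.42×3.8) = 0.2027
⟨n⟩ = 0.72 × (0.8454 − 0.2027) / (0.42 × 3.4) = 0.72 × 0.4500 = 0.3240

0.324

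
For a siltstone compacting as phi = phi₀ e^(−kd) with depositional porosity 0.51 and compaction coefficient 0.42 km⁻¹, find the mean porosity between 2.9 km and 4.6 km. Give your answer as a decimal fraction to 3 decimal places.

⟨phi⟩ = (1/(d₂−d₁)) ∫ phi₀ e^(−kd) dd = phi₀·(e^(−k·d₁) − e^(−k·d₂)) / (k·(d₂−d₁))
e^(−0.42×2.9) = 0.2958; e^(−0.42×4.6) = 0.1449
⟨phi⟩ = 0.51 × (0.2958 − 0.1449) / (0.42 × 1.7) = 0.51 × 0.2114 = 0.1078

0.108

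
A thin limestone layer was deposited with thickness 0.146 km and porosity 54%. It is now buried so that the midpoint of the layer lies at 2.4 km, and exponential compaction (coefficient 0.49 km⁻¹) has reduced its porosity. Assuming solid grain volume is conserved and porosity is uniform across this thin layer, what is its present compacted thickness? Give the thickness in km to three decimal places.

0.081 km

Porosity at 2.4 km: φ = 0.54·exp(−0.49×2.4) = 0.1666
Solid-volume conservation: h(1−φ) = h₀(1−φ₀) ⇒ h = h₀·(1−φ₀)/(1−φ)
h = 0.146 × (1 − 0.54)/(1 − 0.1666) = 0.146 × 0.5520 = 0.0806 km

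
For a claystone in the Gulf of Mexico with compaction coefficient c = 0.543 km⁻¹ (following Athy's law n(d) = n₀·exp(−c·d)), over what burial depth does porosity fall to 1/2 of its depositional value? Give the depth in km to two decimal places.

n/n₀ = 1/2 ⇒ exp(−c·d) = 1/2 ⇒ d = ln(2) / c
d = 0.6931 / 0.543 = 1.277 km

1.28 km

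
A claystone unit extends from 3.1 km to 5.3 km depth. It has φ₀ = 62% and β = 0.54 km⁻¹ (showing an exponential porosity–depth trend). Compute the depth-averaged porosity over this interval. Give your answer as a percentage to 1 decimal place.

6.8%

⟨φ⟩ = (1/(d₂−d₁)) ∫ φ₀ e^(−βd) dd = φ₀·(e^(−β·d₁) − e^(−β·d₂)) / (β·(d₂−d₁))
e^(−0.54×3.1) = 0.1875; e^(−0.54×5.3) = 0.0572
⟨φ⟩ = 0.62 × (0.1875 − 0.0572) / (0.54 × 2.2) = 0.62 × 0.1097 = 0.0680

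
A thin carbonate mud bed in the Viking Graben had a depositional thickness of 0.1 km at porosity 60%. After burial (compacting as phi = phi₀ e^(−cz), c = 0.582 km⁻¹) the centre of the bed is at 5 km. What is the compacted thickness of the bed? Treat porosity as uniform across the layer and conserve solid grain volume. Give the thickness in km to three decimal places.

Porosity at 5 km: phi = 0.6·exp(−0.582×5) = 0.0327
Solid-volume conservation: h(1−phi) = h₀(1−phi₀) ⇒ h = h₀·(1−phi₀)/(1−phi)
h = 0.1 × (1 − 0.6)/(1 − 0.0327) = 0.1 × 0.4135 = 0.0414 km

0.041 km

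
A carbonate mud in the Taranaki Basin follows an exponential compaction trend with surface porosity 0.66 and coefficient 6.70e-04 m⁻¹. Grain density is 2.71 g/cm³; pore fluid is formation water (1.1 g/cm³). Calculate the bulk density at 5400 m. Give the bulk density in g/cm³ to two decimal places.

Working in km (1 km = 1000 m; k in km⁻¹ = k in m⁻¹ × 1000):
Porosity at depth: n = 0.66·exp(−0.67×5.4) = 0.66×0.0268 = 0.0177
Bulk density: ρ_b = (1−n)ρ_g + n·ρ_f = 0.9823×2.71 + 0.0177×1.1
       = 2.662 + 0.019 = 2.681 g/cm³

2.68 g/cm³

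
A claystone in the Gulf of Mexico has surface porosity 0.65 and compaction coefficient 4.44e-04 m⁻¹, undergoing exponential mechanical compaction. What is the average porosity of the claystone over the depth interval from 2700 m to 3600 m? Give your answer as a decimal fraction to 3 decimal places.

0.162

Working in km (1 km = 1000 m; β in km⁻¹ = β in m⁻¹ × 1000):
⟨φ⟩ = (1/(Z₂−Z₁)) ∫ φ₀ e^(−βZ) dZ = φ₀·(e^(−β·Z₁) − e^(−β·Z₂)) / (β·(Z₂−Z₁))
e^(−0.444×2.7) = 0.3016; e^(−0.444×3.6) = 0.2022
⟨φ⟩ = 0.65 × (0.3016 − 0.2022) / (0.444 × 0.9) = 0.65 × 0.2486 = 0.1616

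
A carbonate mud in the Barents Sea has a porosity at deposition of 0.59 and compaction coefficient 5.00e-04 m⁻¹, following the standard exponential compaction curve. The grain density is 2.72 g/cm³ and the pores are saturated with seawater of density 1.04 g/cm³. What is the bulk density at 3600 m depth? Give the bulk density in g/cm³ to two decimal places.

2.56 g/cm³

Working in km (1 km = 1000 m; β in km⁻¹ = β in m⁻¹ × 1000):
Porosity at depth: phi = 0.59·exp(−0.5×3.6) = 0.59×0.1653 = 0.0975
Bulk density: ρ_b = (1−phi)ρ_g + phi·ρ_f = 0.9025×2.72 + 0.0975×1.04
       = 2.455 + 0.101 = 2.556 g/cm³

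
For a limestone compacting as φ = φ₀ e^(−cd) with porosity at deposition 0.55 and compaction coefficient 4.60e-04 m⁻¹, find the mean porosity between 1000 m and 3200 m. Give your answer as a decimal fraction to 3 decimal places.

Working in km (1 km = 1000 m; c in km⁻¹ = c in m⁻¹ × 1000):
⟨φ⟩ = (1/(d₂−d₁)) ∫ φ₀ e^(−cd) dd = φ₀·(e^(−c·d₁) − e^(−c·d₂)) / (c·(d₂−d₁))
e^(−0.46×1) = 0.6313; e^(−0.46×3.2) = 0.2295
⟨φ⟩ = 0.55 × (0.6313 − 0.2295) / (0.46 × 2.2) = 0.55 × 0.3971 = 0.2184

0.218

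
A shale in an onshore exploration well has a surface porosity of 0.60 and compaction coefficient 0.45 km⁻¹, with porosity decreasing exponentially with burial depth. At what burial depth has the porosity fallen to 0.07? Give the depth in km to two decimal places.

4.77 km

Invert Athy's law: d = ln(n₀/n) / c
d = ln(0.6/0.07) / 0.45 = ln(8.571) / 0.45 = 2.1484 / 0.45 = 4.774 km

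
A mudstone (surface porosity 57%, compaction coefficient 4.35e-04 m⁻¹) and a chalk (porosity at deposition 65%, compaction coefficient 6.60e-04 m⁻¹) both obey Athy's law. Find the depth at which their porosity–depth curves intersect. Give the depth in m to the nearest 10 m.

Working in km (1 km = 1000 m; c in km⁻¹ = c in m⁻¹ × 1000):
Set n₀ₐ e^(−cₐz) = n₀ᵦ e^(−cᵦz) ⇒ ln(n₀ₐ/n₀ᵦ) = (cₐ − cᵦ)·z
z = ln(0.57/0.65) / (0.435 − 0.66) = -0.1313 / -0.225 = 0.584 km

580 m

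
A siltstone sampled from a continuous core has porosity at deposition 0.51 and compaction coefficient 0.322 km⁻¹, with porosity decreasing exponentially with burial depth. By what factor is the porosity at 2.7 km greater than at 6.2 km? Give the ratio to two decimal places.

3.09

φ(z₁)/φ(z₂) = e^(−k·z₁)/e^(−k·z₂) = e^{k(z₂−z₁)}
= exp(0.322 × 3.5) = exp(1.127) = 3.0864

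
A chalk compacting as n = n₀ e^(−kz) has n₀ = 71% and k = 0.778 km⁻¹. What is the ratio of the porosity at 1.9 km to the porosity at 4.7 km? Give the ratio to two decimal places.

n(z₁)/n(z₂) = e^(−k·z₁)/e^(−k·z₂) = e^{k(z₂−z₁)}
= exp(0.778 × 2.8) = exp(2.178) = 8.8322

8.83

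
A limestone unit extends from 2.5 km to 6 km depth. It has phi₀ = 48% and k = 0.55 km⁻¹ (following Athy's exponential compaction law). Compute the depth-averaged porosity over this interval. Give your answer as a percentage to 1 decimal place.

5.4%

⟨phi⟩ = (1/(Z₂−Z₁)) ∫ phi₀ e^(−kZ) dZ = phi₀·(e^(−k·Z₁) − e^(−k·Z₂)) / (k·(Z₂−Z₁))
e^(−0.55×2.5) = 0.2528; e^(−0.55×6) = 0.0369
⟨phi⟩ = 0.48 × (0.2528 − 0.0369) / (0.55 × 3.5) = 0.48 × 0.1122 = 0.0538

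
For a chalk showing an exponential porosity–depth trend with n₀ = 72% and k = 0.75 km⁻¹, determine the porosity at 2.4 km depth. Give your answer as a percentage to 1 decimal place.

11.9%

n = n₀·exp(−k·z) = 0.72 × exp(−0.75 × 2.4) = 0.72 × exp(−1.8)
  = 0.72 × 0.1653 = 0.1190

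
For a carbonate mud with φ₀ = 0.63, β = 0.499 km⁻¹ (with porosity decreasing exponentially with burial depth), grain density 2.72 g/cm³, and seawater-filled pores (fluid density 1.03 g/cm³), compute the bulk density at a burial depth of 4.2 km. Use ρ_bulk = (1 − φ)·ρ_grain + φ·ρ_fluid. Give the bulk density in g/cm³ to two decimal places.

Porosity at depth: φ = 0.63·exp(−0.499×4.2) = 0.63×0.1230 = 0.0775
Bulk density: ρ_b = (1−φ)ρ_g + φ·ρ_f = 0.9225×2.72 + 0.0775×1.03
       = 2.509 + 0.080 = 2.589 g/cm³

2.59 g/cm³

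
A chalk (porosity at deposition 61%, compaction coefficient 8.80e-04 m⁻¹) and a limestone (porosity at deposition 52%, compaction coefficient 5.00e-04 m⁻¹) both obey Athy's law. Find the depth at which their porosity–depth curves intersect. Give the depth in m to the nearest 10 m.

420 m

Working in km (1 km = 1000 m; β in km⁻¹ = β in m⁻¹ × 1000):
Set phi₀ₐ e^(−βₐZ) = phi₀ᵦ e^(−βᵦZ) ⇒ ln(phi₀ₐ/phi₀ᵦ) = (βₐ − βᵦ)·Z
Z = ln(0.61/0.52) / (0.88 − 0.5) = 0.1596 / 0.38 = 0.420 km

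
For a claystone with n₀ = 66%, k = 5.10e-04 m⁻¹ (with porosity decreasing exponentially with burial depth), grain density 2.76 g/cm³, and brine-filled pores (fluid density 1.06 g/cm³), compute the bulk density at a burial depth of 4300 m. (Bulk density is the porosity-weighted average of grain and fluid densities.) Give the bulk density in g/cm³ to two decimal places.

2.63 g/cm³

Working in km (1 km = 1000 m; k in km⁻¹ = k in m⁻¹ × 1000):
Porosity at depth: n = 0.66·exp(−0.51×4.3) = 0.66×0.1116 = 0.0736
Bulk density: ρ_b = (1−n)ρ_g + n·ρ_f = 0.9264×2.76 + 0.0736×1.06
       = 2.557 + 0.078 = 2.635 g/cm³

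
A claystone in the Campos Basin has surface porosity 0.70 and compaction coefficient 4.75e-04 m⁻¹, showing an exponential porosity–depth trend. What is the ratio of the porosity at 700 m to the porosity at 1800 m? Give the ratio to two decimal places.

Working in km (1 km = 1000 m; β in km⁻¹ = β in m⁻¹ × 1000):
n(Z₁)/n(Z₂) = e^(−β·Z₁)/e^(−β·Z₂) = e^{β(Z₂−Z₁)}
= exp(0.475 × 1.1) = exp(0.5225) = 1.6862

1.69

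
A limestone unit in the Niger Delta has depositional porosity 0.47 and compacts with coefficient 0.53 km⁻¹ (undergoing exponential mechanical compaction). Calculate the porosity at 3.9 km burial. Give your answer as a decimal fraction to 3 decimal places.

0.059

phi = phi₀·exp(−k·d) = 0.47 × exp(−0.53 × 3.9) = 0.47 × exp(−2.067)
  = 0.47 × 0.1266 = 0.0595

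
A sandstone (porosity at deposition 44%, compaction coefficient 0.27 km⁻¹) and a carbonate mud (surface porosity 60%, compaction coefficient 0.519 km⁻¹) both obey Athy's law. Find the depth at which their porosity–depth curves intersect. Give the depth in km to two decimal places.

Set n₀ₐ e^(−cₐd) = n₀ᵦ e^(−cᵦd) ⇒ ln(n₀ₐ/n₀ᵦ) = (cₐ − cᵦ)·d
d = ln(0.44/0.6) / (0.27 − 0.519) = -0.3102 / -0.249 = 1.246 km

1.25 km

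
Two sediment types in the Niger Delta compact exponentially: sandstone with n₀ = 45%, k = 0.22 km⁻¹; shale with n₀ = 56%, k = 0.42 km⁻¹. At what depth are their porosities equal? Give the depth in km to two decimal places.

1.09 km

Set n₀ₐ e^(−kₐz) = n₀ᵦ e^(−kᵦz) ⇒ ln(n₀ₐ/n₀ᵦ) = (kₐ − kᵦ)·z
z = ln(0.45/0.56) / (0.22 − 0.42) = -0.2187 / -0.2 = 1.093 km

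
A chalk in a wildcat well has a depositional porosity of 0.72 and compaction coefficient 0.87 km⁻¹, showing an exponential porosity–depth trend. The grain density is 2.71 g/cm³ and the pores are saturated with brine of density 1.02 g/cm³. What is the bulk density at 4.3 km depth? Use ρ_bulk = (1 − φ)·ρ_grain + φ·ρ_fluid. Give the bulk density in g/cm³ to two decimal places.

Porosity at depth: phi = 0.72·exp(−0.87×4.3) = 0.72×0.0237 = 0.0171
Bulk density: ρ_b = (1−phi)ρ_g + phi·ρ_f = 0.9829×2.71 + 0.0171×1.02
       = 2.664 + 0.017 = 2.681 g/cm³

2.68 g/cm³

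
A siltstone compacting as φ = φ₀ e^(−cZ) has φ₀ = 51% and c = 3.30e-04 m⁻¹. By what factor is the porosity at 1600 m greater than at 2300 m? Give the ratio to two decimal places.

Working in km (1 km = 1000 m; c in km⁻¹ = c in m⁻¹ × 1000):
φ(Z₁)/φ(Z₂) = e^(−c·Z₁)/e^(−c·Z₂) = e^{c(Z₂−Z₁)}
= exp(0.33 × 0.7) = exp(0.231) = 1.2599

1.26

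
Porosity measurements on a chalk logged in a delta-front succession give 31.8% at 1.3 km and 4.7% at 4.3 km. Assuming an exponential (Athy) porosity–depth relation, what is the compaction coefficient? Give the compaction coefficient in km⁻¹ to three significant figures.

0.637 km⁻¹

Athy: n(z) = n₀ e^(−kz) ⇒ n₁/n₂ = e^{k(z₂−z₁)} ⇒ k = ln(n₁/n₂)/(z₂−z₁)
k = ln(0.318/0.047) / (4.3 − 1.3) = ln(6.766) / 3 = 1.9119 / 3 = 0.6373 km⁻¹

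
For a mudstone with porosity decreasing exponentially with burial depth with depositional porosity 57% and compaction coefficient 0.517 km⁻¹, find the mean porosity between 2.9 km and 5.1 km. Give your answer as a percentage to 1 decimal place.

7.6%

⟨phi⟩ = (1/(z₂−z₁)) ∫ phi₀ e^(−cz) dz = phi₀·(e^(−c·z₁) − e^(−c·z₂)) / (c·(z₂−z₁))
e^(−0.517×2.9) = 0.2233; e^(−0.517×5.1) = 0.0716
⟨phi⟩ = 0.57 × (0.2233 − 0.0716) / (0.517 × 2.2) = 0.57 × 0.1334 = 0.0760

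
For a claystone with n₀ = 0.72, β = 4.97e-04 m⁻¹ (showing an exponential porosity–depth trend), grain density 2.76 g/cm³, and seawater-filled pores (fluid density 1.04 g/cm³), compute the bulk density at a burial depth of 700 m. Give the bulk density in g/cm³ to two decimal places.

Working in km (1 km = 1000 m; β in km⁻¹ = β in m⁻¹ × 1000):
Porosity at depth: n = 0.72·exp(−0.497×0.7) = 0.72×0.7062 = 0.5084
Bulk density: ρ_b = (1−n)ρ_g + n·ρ_f = 0.4916×2.76 + 0.5084×1.04
       = 1.357 + 0.529 = 1.885 g/cm³

1.89 g/cm³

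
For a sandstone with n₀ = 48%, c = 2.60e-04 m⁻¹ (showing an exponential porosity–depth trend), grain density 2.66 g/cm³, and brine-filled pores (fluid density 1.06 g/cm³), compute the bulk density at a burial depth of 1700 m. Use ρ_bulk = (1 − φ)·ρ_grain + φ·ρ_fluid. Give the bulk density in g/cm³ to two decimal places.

Working in km (1 km = 1000 m; c in km⁻¹ = c in m⁻¹ × 1000):
Porosity at depth: n = 0.48·exp(−0.26×1.7) = 0.48×0.6427 = 0.3085
Bulk density: ρ_b = (1−n)ρ_g + n·ρ_f = 0.6915×2.66 + 0.3085×1.06
       = 1.839 + 0.327 = 2.166 g/cm³

2.17 g/cm³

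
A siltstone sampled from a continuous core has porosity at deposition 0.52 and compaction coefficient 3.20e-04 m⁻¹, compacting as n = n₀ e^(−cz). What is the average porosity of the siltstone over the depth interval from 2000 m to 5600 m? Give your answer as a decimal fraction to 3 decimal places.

0.163

Working in km (1 km = 1000 m; c in km⁻¹ = c in m⁻¹ × 1000):
⟨n⟩ = (1/(z₂−z₁)) ∫ n₀ e^(−cz) dz = n₀·(e^(−c·z₁) − e^(−c·z₂)) / (c·(z₂−z₁))
e^(−0.32×2) = 0.5273; e^(−0.32×5.6) = 0.1666
⟨n⟩ = 0.52 × (0.5273 − 0.1666) / (0.32 × 3.6) = 0.52 × 0.3131 = 0.1628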